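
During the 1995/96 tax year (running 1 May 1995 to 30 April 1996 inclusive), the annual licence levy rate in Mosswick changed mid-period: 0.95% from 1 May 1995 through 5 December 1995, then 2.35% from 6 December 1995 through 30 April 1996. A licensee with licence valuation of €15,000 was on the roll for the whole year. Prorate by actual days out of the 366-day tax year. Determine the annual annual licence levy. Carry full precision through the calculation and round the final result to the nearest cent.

€226.84

1 May – 5 December 1995: 219 days at 0.95% → €15,000 × 0.95% × 219/366 = €85.2664
6 December 1995 – 30 April 1996: 147 days at 2.35% → €15,000 × 2.35% × 147/366 = €141.5779
Total = €226.8443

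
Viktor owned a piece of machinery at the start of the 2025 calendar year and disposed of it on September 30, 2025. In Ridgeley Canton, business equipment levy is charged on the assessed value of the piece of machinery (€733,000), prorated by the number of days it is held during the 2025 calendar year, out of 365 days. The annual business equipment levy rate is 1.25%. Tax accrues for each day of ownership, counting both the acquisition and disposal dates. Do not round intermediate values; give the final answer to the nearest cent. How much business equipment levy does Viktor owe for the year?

Days held (January 1 – September 30, 2025): 273 out of 365
Tax = €733,000 × 1.25% × 273/365 = €6,853.0479

€6,853.05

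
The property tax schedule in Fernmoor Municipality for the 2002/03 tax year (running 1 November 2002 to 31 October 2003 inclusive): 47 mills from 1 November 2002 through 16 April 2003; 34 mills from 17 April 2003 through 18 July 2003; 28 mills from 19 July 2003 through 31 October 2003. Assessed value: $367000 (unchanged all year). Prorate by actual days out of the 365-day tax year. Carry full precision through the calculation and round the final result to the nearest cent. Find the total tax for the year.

$14027.44

1 November 2002 – 16 April 2003: 167 days at 47 mills → $367000 × 4.7% × 167/365 = $7892.0082
17 April – 18 July 2003: 93 days at 34 mills → $367000 × 3.4% × 93/365 = $3179.3260
19 July – 31 October 2003: 105 days at 28 mills → $367000 × 2.8% × 105/365 = $2956.1096
Total = $14027.4438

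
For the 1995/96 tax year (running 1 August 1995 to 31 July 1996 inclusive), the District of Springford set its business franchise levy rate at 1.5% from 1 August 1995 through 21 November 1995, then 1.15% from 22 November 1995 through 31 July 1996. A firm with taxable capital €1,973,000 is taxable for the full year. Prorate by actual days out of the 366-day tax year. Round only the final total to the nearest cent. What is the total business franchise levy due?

1 August – 21 November 1995: 113 days at 1.5% → €1,973,000 × 1.5% × 113/366 = €9,137.2541
22 November 1995 – 31 July 1996: 253 days at 1.15% → €1,973,000 × 1.15% × 253/366 = €15,684.2719
Total = €24,821.5260

€24,821.53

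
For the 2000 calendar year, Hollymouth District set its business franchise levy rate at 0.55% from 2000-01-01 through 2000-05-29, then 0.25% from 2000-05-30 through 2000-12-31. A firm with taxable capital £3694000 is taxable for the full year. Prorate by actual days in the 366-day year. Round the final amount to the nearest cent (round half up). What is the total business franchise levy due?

2000-01-01 to 2000-05-29: 150 days at 0.55% → £3694000 × 0.55% × 150/366 = £8326.6393
2000-05-30 to 2000-12-31: 216 days at 0.25% → £3694000 × 0.25% × 216/366 = £5450.1639
Total = £13776.8033

£13776.80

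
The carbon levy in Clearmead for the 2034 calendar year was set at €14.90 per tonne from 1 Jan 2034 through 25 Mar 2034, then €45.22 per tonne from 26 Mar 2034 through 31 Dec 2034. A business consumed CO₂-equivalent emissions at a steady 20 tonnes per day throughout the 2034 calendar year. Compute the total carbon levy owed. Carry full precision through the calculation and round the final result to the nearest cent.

1 Jan – 25 Mar 2034: 84 days × 20 tonnes/day = 1,680 tonnes at €14.90/tonne → €25032.00
26 Mar – 31 Dec 2034: 281 days × 20 tonnes/day = 5,620 tonnes at €45.22/tonne → €254136.40

€279168.40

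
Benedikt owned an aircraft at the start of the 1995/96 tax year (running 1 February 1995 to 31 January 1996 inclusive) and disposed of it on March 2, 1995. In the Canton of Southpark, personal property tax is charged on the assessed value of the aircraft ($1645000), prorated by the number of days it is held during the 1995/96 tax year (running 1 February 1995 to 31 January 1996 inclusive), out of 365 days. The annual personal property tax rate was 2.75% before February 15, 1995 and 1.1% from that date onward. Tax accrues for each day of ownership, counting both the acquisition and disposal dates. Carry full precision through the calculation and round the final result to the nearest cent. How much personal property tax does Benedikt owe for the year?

February 1 – February 14, 1995: 14 days at 2.75% → $1645000 × 2.75% × 14/365 = $1735.1370
February 15 – March 2, 1995: 16 days at 1.1% → $1645000 × 1.1% × 16/365 = $793.2055
Total = $2528.3425

$2528.34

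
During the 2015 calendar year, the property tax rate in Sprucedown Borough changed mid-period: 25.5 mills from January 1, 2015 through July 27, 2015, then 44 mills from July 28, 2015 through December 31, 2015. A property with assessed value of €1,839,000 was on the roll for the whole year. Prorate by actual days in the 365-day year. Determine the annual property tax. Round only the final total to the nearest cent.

€61,528.41

January 1 – July 27, 2015: 208 days at 25.5 mills → €1,839,000 × 2.55% × 208/365 = €26,723.4411
July 28 – December 31, 2015: 157 days at 44 mills → €1,839,000 × 4.4% × 157/365 = €34,804.9644
Total = €61,528.4055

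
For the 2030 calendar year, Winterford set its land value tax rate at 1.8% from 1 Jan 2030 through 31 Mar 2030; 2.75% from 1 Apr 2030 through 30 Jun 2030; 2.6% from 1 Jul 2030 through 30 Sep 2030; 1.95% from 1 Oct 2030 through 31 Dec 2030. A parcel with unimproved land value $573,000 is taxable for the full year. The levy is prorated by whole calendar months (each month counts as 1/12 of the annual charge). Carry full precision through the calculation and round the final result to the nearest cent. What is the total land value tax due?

1 Jan – 31 Mar 2030: 3 months at 1.8% → $573,000 × 1.8% × 3/12 = $2,578.5000
1 Apr – 30 Jun 2030: 3 months at 2.75% → $573,000 × 2.75% × 3/12 = $3,939.3750
1 Jul – 30 Sep 2030: 3 months at 2.6% → $573,000 × 2.6% × 3/12 = $3,724.5000
1 Oct – 31 Dec 2030: 3 months at 1.95% → $573,000 × 1.95% × 3/12 = $2,793.3750
Total = $13,035.7500

$13,035.75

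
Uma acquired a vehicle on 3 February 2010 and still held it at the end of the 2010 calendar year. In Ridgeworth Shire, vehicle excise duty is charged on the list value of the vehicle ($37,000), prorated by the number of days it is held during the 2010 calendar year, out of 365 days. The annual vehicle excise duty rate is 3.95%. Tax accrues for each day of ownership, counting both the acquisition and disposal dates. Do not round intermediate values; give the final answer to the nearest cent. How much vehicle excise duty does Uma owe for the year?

$1,329.36

Days held (3 February – 31 December 2010): 332 out of 365
Tax = $37,000 × 3.95% × 332/365 = $1,329.3644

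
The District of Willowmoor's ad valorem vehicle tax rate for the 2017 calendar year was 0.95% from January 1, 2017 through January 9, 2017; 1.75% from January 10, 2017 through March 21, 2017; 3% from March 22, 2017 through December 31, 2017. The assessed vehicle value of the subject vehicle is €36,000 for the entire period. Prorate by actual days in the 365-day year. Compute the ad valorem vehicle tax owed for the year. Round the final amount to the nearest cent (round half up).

€974.27

January 1 – January 9, 2017: 9 days at 0.95% → €36,000 × 0.95% × 9/365 = €8.4329
January 10 – March 21, 2017: 71 days at 1.75% → €36,000 × 1.75% × 71/365 = €122.5479
March 22 – December 31, 2017: 285 days at 3% → €36,000 × 3% × 285/365 = €843.2877
Total = €974.2685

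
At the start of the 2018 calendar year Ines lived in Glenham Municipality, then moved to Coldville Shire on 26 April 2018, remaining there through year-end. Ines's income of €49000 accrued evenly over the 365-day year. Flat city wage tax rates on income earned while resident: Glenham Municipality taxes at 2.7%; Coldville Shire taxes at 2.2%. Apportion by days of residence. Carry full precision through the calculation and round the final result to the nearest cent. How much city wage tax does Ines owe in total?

€1155.19

Glenham Municipality, 1 January – 25 April 2018: 115 days → €49000 × 2.7% × 115/365 = €416.8356
Coldville Shire, 26 April – 31 December 2018: 250 days → €49000 × 2.2% × 250/365 = €738.3562
Total = €1155.1918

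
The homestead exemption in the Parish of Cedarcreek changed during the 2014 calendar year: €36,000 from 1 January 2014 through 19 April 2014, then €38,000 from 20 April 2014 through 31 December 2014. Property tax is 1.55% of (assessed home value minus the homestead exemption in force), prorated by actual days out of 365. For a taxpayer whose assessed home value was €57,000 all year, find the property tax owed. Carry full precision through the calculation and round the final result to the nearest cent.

€303.76

1 January – 19 April 2014: 109 days, exemption €36,000 → (€57,000 − €36,000) × 1.55% × 109/365 = €97.2041
20 April – 31 December 2014: 256 days, exemption €38,000 → (€57,000 − €38,000) × 1.55% × 256/365 = €206.5534
Total = €303.7575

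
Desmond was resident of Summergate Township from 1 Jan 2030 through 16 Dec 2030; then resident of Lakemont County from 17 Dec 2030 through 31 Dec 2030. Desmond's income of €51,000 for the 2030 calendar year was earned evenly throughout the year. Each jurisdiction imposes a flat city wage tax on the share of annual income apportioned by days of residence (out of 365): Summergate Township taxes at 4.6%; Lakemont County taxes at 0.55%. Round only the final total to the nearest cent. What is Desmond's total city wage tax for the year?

€2,261.12

Summergate Township, 1 Jan – 16 Dec 2030: 350 days → €51,000 × 4.6% × 350/365 = €2,249.5890
Lakemont County, 17 Dec – 31 Dec 2030: 15 days → €51,000 × 0.55% × 15/365 = €11.5274
Total = €2,261.1164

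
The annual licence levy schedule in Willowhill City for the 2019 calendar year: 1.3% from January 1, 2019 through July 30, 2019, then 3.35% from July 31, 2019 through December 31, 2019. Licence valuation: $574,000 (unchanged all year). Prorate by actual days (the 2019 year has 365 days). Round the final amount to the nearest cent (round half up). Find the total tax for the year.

January 1 – July 30, 2019: 211 days at 1.3% → $574,000 × 1.3% × 211/365 = $4,313.6493
July 31 – December 31, 2019: 154 days at 3.35% → $574,000 × 3.35% × 154/365 = $8,113.0575
Total = $12,426.7068

$12,426.71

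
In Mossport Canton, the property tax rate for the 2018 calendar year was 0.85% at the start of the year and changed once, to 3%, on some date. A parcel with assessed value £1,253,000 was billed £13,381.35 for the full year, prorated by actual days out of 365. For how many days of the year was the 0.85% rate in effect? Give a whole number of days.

Let d = days at the first rate; then 365 − d days at the second rate.
£1,253,000 × [0.85%·d + 3%·(365−d)] / 365 = £13,381.35
Solving gives d = 328, so the new rate took effect on 25 Nov 2018.

328 days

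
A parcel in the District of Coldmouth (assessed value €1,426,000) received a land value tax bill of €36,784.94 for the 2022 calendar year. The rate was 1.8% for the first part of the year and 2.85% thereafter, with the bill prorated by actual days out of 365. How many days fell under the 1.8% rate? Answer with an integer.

94 days

Let d = days at the first rate; then 365 − d days at the second rate.
€1,426,000 × [1.8%·d + 2.85%·(365−d)] / 365 = €36,784.94
Solving gives d = 94, so the new rate took effect on 5 Apr 2022.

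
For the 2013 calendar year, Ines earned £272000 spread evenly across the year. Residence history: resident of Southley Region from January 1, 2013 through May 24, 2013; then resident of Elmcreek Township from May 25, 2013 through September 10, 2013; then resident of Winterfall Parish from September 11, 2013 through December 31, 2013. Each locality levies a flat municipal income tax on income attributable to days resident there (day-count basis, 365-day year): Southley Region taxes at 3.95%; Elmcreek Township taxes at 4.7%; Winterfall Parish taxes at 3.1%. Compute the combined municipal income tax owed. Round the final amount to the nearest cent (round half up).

£10643.77

Southley Region, January 1 – May 24, 2013: 144 days → £272000 × 3.95% × 144/365 = £4238.7288
Elmcreek Township, May 25 – September 10, 2013: 109 days → £272000 × 4.7% × 109/365 = £3817.6877
Winterfall Parish, September 11 – December 31, 2013: 112 days → £272000 × 3.1% × 112/365 = £2587.3534
Total = £10643.7699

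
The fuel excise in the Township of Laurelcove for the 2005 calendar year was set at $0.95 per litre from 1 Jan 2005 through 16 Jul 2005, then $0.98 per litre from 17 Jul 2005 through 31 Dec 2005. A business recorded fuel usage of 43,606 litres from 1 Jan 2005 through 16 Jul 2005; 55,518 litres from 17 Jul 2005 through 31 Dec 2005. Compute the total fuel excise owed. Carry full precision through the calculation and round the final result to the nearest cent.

1 Jan – 16 Jul 2005: 43,606 litres at $0.95/litre → $41,425.70
17 Jul – 31 Dec 2005: 55,518 litres at $0.98/litre → $54,407.64

$95,833.34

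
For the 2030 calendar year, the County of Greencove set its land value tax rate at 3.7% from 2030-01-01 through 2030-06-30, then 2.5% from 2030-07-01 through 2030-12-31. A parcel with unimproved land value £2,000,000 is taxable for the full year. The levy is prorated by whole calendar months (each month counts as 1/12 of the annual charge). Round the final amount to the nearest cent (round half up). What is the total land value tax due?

£62,000.00

2030-01-01 to 2030-06-30: 6 months at 3.7% → £2,000,000 × 3.7% × 6/12 = £37,000.0000
2030-07-01 to 2030-12-31: 6 months at 2.5% → £2,000,000 × 2.5% × 6/12 = £25,000.0000
Total = £62,000.0000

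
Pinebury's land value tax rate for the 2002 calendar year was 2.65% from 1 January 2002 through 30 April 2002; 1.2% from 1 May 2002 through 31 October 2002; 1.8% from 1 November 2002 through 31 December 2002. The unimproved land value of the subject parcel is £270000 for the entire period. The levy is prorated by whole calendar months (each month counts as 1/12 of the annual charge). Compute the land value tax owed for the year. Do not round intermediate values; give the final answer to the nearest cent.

1 January – 30 April 2002: 4 months at 2.65% → £270000 × 2.65% × 4/12 = £2385.0000
1 May – 31 October 2002: 6 months at 1.2% → £270000 × 1.2% × 6/12 = £1620.0000
1 November – 31 December 2002: 2 months at 1.8% → £270000 × 1.8% × 2/12 = £810.0000
Total = £4815.0000

£4815.00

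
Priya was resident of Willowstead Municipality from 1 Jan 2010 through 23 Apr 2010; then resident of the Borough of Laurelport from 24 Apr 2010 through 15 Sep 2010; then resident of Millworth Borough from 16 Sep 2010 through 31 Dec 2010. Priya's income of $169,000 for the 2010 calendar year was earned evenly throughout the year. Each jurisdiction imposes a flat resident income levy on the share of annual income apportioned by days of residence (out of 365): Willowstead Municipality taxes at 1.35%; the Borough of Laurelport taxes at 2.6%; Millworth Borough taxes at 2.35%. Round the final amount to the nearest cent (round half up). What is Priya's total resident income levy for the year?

Willowstead Municipality, 1 Jan – 23 Apr 2010: 113 days → $169,000 × 1.35% × 113/365 = $706.3274
The Borough of Laurelport, 24 Apr – 15 Sep 2010: 145 days → $169,000 × 2.6% × 145/365 = $1,745.5616
Millworth Borough, 16 Sep – 31 Dec 2010: 107 days → $169,000 × 2.35% × 107/365 = $1,164.2479
Total = $3,616.1370

$3,616.14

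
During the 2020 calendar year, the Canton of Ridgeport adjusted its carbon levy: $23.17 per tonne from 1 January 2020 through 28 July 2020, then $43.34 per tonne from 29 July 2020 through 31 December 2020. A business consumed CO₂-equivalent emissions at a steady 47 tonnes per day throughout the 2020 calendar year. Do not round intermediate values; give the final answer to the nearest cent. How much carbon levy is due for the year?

$546,456.78

1 January – 28 July 2020: 210 days × 47 tonnes/day = 9,870 tonnes at $23.17/tonne → $228,687.90
29 July – 31 December 2020: 156 days × 47 tonnes/day = 7,332 tonnes at $43.34/tonne → $317,768.88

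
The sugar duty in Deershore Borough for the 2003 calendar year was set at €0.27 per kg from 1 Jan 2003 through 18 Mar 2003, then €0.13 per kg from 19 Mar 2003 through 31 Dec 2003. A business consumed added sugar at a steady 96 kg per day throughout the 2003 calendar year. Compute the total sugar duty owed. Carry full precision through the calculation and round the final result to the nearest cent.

€5,590.08

1 Jan – 18 Mar 2003: 77 days × 96 kg/day = 7,392 kg at €0.27/kg → €1,995.84
19 Mar – 31 Dec 2003: 288 days × 96 kg/day = 27,648 kg at €0.13/kg → €3,594.24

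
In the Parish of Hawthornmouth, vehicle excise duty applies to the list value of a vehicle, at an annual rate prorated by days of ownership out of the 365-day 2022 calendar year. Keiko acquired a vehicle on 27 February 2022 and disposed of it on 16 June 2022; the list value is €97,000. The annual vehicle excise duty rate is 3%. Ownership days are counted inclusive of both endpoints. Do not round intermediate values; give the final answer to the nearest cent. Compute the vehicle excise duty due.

Days held (27 February – 16 June 2022): 110 out of 365
Tax = €97,000 × 3% × 110/365 = €876.9863

€876.99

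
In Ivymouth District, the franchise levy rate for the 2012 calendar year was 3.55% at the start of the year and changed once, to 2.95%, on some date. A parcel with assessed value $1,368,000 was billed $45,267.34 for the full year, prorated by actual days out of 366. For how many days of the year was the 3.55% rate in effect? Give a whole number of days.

Let d = days at the first rate; then 366 − d days at the second rate.
$1,368,000 × [3.55%·d + 2.95%·(366−d)] / 366 = $45,267.34
Solving gives d = 219, so the new rate took effect on August 7, 2012.

219 days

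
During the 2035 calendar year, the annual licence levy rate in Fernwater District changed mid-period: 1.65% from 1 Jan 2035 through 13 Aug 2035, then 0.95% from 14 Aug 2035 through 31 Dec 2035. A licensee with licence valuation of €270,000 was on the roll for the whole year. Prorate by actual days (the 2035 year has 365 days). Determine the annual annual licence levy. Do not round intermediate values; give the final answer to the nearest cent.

1 Jan – 13 Aug 2035: 225 days at 1.65% → €270,000 × 1.65% × 225/365 = €2,746.2329
14 Aug – 31 Dec 2035: 140 days at 0.95% → €270,000 × 0.95% × 140/365 = €983.8356
Total = €3,730.0685

€3,730.07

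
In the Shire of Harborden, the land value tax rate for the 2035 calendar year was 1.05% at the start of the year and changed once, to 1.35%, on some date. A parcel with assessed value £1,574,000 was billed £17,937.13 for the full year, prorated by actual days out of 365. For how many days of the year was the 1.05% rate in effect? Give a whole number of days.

256 days

Let d = days at the first rate; then 365 − d days at the second rate.
£1,574,000 × [1.05%·d + 1.35%·(365−d)] / 365 = £17,937.13
Solving gives d = 256, so the new rate took effect on 14 Sep 2035.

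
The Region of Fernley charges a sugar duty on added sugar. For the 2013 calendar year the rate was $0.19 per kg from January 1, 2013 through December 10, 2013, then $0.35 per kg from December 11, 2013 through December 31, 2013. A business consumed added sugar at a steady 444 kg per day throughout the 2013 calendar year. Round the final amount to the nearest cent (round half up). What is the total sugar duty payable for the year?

$32,283.24

January 1 – December 10, 2013: 344 days × 444 kg/day = 152,736 kg at $0.19/kg → $29,019.84
December 11 – December 31, 2013: 21 days × 444 kg/day = 9,324 kg at $0.35/kg → $3,263.40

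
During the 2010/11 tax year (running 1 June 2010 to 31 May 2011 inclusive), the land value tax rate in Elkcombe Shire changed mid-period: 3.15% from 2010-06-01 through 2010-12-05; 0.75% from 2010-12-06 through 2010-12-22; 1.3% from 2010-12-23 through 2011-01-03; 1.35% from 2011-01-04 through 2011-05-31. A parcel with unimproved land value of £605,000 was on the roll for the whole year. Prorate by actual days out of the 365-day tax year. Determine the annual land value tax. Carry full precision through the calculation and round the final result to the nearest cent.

2010-06-01 to 2010-12-05: 188 days at 3.15% → £605,000 × 3.15% × 188/365 = £9,815.9178
2010-12-06 to 2010-12-22: 17 days at 0.75% → £605,000 × 0.75% × 17/365 = £211.3356
2010-12-23 to 2011-01-03: 12 days at 1.3% → £605,000 × 1.3% × 12/365 = £258.5753
2011-01-04 to 2011-05-31: 148 days at 1.35% → £605,000 × 1.35% × 148/365 = £3,311.7534
Total = £13,597.5822

£13,597.58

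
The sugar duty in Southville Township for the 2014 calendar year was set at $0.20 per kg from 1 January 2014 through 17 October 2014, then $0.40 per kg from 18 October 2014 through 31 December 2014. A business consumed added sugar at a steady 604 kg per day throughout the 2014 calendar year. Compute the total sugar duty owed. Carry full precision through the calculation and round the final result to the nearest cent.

$53,152.00

1 January – 17 October 2014: 290 days × 604 kg/day = 175,160 kg at $0.20/kg → $35,032.00
18 October – 31 December 2014: 75 days × 604 kg/day = 45,300 kg at $0.40/kg → $18,120.00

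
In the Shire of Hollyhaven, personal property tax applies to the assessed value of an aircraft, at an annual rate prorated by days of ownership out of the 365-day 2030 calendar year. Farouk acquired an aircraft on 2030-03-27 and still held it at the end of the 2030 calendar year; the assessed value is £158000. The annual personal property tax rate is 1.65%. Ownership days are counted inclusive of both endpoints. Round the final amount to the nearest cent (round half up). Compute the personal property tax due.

£1999.89

Days held (2030-03-27 to 2030-12-31): 280 out of 365
Tax = £158000 × 1.65% × 280/365 = £1999.8904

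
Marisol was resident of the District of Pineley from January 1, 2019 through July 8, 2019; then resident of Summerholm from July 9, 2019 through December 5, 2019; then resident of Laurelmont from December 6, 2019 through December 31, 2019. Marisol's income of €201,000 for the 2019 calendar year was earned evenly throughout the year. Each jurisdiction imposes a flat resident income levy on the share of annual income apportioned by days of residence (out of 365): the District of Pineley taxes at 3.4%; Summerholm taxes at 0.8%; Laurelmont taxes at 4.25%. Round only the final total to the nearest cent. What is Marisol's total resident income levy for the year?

€4,808.03

The District of Pineley, January 1 – July 8, 2019: 189 days → €201,000 × 3.4% × 189/365 = €3,538.7014
Summerholm, July 9 – December 5, 2019: 150 days → €201,000 × 0.8% × 150/365 = €660.8219
Laurelmont, December 6 – December 31, 2019: 26 days → €201,000 × 4.25% × 26/365 = €608.5068
Total = €4,808.0301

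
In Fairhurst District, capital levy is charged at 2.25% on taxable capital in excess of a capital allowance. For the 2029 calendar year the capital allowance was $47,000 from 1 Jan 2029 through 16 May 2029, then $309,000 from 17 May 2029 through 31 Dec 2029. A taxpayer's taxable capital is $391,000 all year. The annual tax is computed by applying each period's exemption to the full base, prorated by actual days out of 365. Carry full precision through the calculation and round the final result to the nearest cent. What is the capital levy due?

1 Jan – 16 May 2029: 136 days, exemption $47,000 → ($391,000 − $47,000) × 2.25% × 136/365 = $2,883.9452
17 May – 31 Dec 2029: 229 days, exemption $309,000 → ($391,000 − $309,000) × 2.25% × 229/365 = $1,157.5479
Total = $4,041.4932

$4,041.49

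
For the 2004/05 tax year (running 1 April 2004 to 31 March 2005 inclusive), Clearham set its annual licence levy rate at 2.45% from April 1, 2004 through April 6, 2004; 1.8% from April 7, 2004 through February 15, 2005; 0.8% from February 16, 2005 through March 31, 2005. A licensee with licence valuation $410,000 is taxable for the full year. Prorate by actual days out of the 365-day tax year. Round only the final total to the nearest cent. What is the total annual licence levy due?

$6,929.56

April 1 – April 6, 2004: 6 days at 2.45% → $410,000 × 2.45% × 6/365 = $165.1233
April 7, 2004 – February 15, 2005: 315 days at 1.8% → $410,000 × 1.8% × 315/365 = $6,369.0411
February 16 – March 31, 2005: 44 days at 0.8% → $410,000 × 0.8% × 44/365 = $395.3973
Total = $6,929.5616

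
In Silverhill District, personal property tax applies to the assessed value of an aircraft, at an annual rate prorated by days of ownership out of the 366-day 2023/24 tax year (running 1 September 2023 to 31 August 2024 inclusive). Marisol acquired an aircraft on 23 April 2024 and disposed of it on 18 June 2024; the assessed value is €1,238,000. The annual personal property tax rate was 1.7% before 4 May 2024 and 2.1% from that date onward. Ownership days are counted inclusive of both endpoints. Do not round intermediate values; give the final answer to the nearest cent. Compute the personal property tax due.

€3,900.04

23 April – 3 May 2024: 11 days at 1.7% → €1,238,000 × 1.7% × 11/366 = €632.5301
4 May – 18 June 2024: 46 days at 2.1% → €1,238,000 × 2.1% × 46/366 = €3,267.5082
Total = €3,900.0383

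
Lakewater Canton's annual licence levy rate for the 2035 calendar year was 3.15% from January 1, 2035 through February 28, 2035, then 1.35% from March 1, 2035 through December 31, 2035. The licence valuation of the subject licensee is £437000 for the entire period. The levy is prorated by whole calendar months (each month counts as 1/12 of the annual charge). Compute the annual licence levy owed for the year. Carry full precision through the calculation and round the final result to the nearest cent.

January 1 – February 28, 2035: 2 months at 3.15% → £437000 × 3.15% × 2/12 = £2294.2500
March 1 – December 31, 2035: 10 months at 1.35% → £437000 × 1.35% × 10/12 = £4916.2500
Total = £7210.5000

£7210.50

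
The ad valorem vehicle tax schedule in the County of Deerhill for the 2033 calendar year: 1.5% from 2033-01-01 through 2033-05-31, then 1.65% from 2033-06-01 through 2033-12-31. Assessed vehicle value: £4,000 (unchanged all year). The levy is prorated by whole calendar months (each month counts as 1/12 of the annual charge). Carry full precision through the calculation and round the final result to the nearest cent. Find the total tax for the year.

£63.50

2033-01-01 to 2033-05-31: 5 months at 1.5% → £4,000 × 1.5% × 5/12 = £25.0000
2033-06-01 to 2033-12-31: 7 months at 1.65% → £4,000 × 1.65% × 7/12 = £38.5000
Total = £63.5000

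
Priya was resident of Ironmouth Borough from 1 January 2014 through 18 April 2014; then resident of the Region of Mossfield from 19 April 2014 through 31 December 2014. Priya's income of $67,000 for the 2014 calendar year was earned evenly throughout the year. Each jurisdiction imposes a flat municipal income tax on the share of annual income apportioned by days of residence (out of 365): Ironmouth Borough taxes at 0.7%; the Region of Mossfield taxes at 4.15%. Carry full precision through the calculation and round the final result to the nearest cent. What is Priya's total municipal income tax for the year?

Ironmouth Borough, 1 January – 18 April 2014: 108 days → $67,000 × 0.7% × 108/365 = $138.7726
The Region of Mossfield, 19 April – 31 December 2014: 257 days → $67,000 × 4.15% × 257/365 = $1,957.7767
Total = $2,096.5493

$2,096.55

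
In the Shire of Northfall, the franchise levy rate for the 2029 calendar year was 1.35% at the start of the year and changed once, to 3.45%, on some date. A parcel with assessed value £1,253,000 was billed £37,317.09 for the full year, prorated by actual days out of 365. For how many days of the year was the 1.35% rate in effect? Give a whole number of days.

82 days

Let d = days at the first rate; then 365 − d days at the second rate.
£1,253,000 × [1.35%·d + 3.45%·(365−d)] / 365 = £37,317.09
Solving gives d = 82, so the new rate took effect on March 24, 2029.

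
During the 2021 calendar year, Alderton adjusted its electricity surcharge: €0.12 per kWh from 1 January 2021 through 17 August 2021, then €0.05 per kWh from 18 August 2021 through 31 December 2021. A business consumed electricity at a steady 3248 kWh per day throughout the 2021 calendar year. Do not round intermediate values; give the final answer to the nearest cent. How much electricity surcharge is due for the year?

1 January – 17 August 2021: 229 days × 3248 kWh/day = 743,792 kWh at €0.12/kWh → €89,255.04
18 August – 31 December 2021: 136 days × 3248 kWh/day = 441,728 kWh at €0.05/kWh → €22,086.40

€111,341.44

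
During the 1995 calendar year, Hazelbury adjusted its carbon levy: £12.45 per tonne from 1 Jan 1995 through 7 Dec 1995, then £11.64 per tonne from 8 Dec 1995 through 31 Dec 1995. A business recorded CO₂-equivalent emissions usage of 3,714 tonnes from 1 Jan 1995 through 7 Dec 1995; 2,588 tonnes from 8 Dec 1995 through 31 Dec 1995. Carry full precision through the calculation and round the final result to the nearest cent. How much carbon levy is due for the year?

1 Jan – 7 Dec 1995: 3,714 tonnes at £12.45/tonne → £46,239.30
8 Dec – 31 Dec 1995: 2,588 tonnes at £11.64/tonne → £30,124.32

£76,363.62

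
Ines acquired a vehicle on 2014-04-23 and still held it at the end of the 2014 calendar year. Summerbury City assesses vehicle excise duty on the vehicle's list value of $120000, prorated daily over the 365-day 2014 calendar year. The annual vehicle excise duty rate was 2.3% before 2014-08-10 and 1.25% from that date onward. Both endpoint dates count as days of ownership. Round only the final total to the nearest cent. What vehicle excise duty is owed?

$1416.00

2014-04-23 to 2014-08-09: 109 days at 2.3% → $120000 × 2.3% × 109/365 = $824.2192
2014-08-10 to 2014-12-31: 144 days at 1.25% → $120000 × 1.25% × 144/365 = $591.7808
Total = $1416.0000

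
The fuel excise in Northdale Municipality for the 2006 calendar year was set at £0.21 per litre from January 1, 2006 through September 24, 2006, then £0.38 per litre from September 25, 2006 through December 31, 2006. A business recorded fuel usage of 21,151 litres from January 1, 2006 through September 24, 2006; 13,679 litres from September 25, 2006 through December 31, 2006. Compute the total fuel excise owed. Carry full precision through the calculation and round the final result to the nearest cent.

£9,639.73

January 1 – September 24, 2006: 21,151 litres at £0.21/litre → £4,441.71
September 25 – December 31, 2006: 13,679 litres at £0.38/litre → £5,198.02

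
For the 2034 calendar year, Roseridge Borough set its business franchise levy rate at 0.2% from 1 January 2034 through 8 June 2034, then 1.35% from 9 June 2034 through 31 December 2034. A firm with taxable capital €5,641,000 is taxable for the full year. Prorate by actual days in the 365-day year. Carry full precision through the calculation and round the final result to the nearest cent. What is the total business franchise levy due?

€47,894.41

1 January – 8 June 2034: 159 days at 0.2% → €5,641,000 × 0.2% × 159/365 = €4,914.6247
9 June – 31 December 2034: 206 days at 1.35% → €5,641,000 × 1.35% × 206/365 = €42,979.7836
Total = €47,894.4082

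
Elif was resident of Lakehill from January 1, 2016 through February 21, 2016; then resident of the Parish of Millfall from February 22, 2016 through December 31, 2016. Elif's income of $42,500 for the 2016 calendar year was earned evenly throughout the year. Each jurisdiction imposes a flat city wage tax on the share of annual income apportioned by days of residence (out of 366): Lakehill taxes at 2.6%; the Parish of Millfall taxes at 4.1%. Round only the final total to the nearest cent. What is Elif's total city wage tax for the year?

$1,651.93

Lakehill, January 1 – February 21, 2016: 52 days → $42,500 × 2.6% × 52/366 = $156.9945
The Parish of Millfall, February 22 – December 31, 2016: 314 days → $42,500 × 4.1% × 314/366 = $1,494.9317
Total = $1,651.9262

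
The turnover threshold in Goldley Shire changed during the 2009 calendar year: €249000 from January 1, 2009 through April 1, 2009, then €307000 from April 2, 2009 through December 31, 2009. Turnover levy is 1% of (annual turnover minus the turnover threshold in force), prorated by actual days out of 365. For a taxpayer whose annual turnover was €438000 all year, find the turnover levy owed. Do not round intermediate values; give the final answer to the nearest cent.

€1454.60

January 1 – April 1, 2009: 91 days, exemption €249000 → (€438000 − €249000) × 1% × 91/365 = €471.2055
April 2 – December 31, 2009: 274 days, exemption €307000 → (€438000 − €307000) × 1% × 274/365 = €983.3973
Total = €1454.6027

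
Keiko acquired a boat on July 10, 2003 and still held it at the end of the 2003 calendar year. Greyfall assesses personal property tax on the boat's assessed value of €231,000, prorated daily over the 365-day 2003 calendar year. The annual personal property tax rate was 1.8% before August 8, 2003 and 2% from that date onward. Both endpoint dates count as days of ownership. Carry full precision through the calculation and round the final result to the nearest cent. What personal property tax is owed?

July 10 – August 7, 2003: 29 days at 1.8% → €231,000 × 1.8% × 29/365 = €330.3616
August 8 – December 31, 2003: 146 days at 2% → €231,000 × 2% × 146/365 = €1,848.0000
Total = €2,178.3616

€2,178.36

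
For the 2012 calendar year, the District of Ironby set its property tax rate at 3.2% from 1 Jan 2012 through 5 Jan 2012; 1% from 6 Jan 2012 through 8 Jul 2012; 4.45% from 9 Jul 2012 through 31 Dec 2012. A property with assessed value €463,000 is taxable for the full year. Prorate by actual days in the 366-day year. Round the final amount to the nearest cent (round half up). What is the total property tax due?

1 Jan – 5 Jan 2012: 5 days at 3.2% → €463,000 × 3.2% × 5/366 = €202.4044
6 Jan – 8 Jul 2012: 185 days at 1% → €463,000 × 1% × 185/366 = €2,340.3005
9 Jul – 31 Dec 2012: 176 days at 4.45% → €463,000 × 4.45% × 176/366 = €9,907.6940
Total = €12,450.3989

€12,450.40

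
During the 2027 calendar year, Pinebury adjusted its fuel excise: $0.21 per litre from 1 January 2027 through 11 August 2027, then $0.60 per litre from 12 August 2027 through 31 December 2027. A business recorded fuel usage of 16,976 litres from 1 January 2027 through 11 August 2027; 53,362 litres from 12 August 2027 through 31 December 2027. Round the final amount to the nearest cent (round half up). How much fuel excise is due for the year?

1 January – 11 August 2027: 16,976 litres at $0.21/litre → $3,564.96
12 August – 31 December 2027: 53,362 litres at $0.60/litre → $32,017.20

$35,582.16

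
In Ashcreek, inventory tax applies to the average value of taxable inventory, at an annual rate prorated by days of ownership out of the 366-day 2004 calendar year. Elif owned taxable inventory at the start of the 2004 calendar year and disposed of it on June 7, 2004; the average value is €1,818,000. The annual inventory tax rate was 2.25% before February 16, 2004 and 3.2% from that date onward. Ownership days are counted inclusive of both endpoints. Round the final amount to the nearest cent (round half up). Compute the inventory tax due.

January 1 – February 15, 2004: 46 days at 2.25% → €1,818,000 × 2.25% × 46/366 = €5,141.0656
February 16 – June 7, 2004: 113 days at 3.2% → €1,818,000 × 3.2% × 113/366 = €17,961.4426
Total = €23,102.5082

€23,102.51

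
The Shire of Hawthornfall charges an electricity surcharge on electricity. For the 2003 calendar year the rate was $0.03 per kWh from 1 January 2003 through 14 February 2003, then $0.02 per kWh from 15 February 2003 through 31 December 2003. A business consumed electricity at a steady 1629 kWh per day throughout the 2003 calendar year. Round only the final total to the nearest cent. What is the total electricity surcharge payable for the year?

$12,624.75

1 January – 14 February 2003: 45 days × 1629 kWh/day = 73,305 kWh at $0.03/kWh → $2,199.15
15 February – 31 December 2003: 320 days × 1629 kWh/day = 521,280 kWh at $0.02/kWh → $10,425.60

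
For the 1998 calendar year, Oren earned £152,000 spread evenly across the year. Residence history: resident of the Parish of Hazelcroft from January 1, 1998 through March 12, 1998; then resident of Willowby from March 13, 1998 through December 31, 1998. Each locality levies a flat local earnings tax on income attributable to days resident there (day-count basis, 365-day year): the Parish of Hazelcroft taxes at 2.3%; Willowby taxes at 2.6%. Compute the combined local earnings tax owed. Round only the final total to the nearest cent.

The Parish of Hazelcroft, January 1 – March 12, 1998: 71 days → £152,000 × 2.3% × 71/365 = £680.0438
Willowby, March 13 – December 31, 1998: 294 days → £152,000 × 2.6% × 294/365 = £3,183.2548
Total = £3,863.2986

£3,863.30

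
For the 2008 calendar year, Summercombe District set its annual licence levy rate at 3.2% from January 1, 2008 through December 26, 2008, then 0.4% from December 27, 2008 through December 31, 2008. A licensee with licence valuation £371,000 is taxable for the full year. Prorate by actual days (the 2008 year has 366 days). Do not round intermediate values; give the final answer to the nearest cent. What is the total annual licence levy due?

£11,730.09

January 1 – December 26, 2008: 361 days at 3.2% → £371,000 × 3.2% × 361/366 = £11,709.8142
December 27 – December 31, 2008: 5 days at 0.4% → £371,000 × 0.4% × 5/366 = £20.2732
Total = £11,730.0874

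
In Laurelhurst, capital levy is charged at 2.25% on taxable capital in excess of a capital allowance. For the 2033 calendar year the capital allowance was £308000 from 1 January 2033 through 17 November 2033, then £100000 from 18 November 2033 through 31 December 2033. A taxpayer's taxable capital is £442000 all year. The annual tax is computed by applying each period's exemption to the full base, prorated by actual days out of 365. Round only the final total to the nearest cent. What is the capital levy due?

£3579.16

1 January – 17 November 2033: 321 days, exemption £308000 → (£442000 − £308000) × 2.25% × 321/365 = £2651.5479
18 November – 31 December 2033: 44 days, exemption £100000 → (£442000 − £100000) × 2.25% × 44/365 = £927.6164
Total = £3579.1644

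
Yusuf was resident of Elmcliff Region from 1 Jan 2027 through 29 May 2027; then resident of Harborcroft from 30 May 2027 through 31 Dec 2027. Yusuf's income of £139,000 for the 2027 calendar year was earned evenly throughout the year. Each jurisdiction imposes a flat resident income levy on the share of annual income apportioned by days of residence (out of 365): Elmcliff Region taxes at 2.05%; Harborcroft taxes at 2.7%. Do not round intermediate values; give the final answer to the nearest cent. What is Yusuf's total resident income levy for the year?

Elmcliff Region, 1 Jan – 29 May 2027: 149 days → £139,000 × 2.05% × 149/365 = £1,163.2205
Harborcroft, 30 May – 31 Dec 2027: 216 days → £139,000 × 2.7% × 216/365 = £2,220.9534
Total = £3,384.1740

£3,384.17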